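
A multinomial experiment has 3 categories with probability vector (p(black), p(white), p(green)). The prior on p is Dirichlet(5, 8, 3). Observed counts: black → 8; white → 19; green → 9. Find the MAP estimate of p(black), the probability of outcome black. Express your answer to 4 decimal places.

MAP estimate of p(black) = 0.2449

The posterior is Dirichlet(αᵢ + nᵢ) = Dirichlet(13, 27, 12).
For a Dirichlet(a₁,…,a_K) with all aᵢ > 1, the mode has j-th component (aⱼ − 1)/(Σaᵢ − K).
Here Σaᵢ = 52 and K = 3, so p(black) = (13 − 1)/(52 − 3) = 12/49 ≈ 0.2449.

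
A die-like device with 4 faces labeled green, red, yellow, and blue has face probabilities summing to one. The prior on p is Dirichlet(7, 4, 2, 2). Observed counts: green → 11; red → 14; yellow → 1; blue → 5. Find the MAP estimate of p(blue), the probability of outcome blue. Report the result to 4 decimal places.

The posterior is Dirichlet(αᵢ + nᵢ) = Dirichlet(18, 18, 3, 7).
For a Dirichlet(a₁,…,a_K) with all aᵢ > 1, the mode has j-th component (aⱼ − 1)/(Σaᵢ − K).
Here Σaᵢ = 46 and K = 4, so p(blue) = (7 − 1)/(46 − 4) = 6/42 ≈ 0.1429.

MAP estimate of p(blue) = 0.1429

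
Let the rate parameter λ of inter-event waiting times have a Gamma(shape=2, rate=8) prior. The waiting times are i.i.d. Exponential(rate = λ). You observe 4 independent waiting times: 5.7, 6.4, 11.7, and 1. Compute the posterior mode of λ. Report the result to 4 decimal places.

λ̂_MAP = 0.1524

The Exponential(rate=λ) likelihood is ∝ λ^n e^(−λΣtᵢ). Here n = 4 and Σtᵢ = 5.7 + 6.4 + 11.7 + 1 = 24.8.
Posterior ∝ λe^(−8λ) · λ^4e^(−24.8λ) = λ^5e^(−32.8λ), i.e. Gamma(6, 32.8).
Mode = (a−1)/b = 5/32.8 ≈ 0.1524.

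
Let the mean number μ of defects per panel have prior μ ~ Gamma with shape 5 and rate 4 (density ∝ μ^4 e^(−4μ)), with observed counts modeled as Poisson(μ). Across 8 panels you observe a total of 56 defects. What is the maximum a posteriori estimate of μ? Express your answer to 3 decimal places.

Σxᵢ = 56, n = 8.
Posterior ∝ μ^4e^(−4μ) · μ^56e^(−8μ) = μ^60e^(−12μ), i.e. Gamma(shape=61, rate=12).
The mode of a Gamma(a, b) with a ≥ 1 (shape–rate) is (a−1)/b = 60/12 ≈ 5.000.

μ̂_MAP = 5.000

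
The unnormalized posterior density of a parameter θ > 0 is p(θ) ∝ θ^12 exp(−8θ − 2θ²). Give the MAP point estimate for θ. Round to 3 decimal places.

ℓ'(θ) = 12/θ − 8 − 4θ. Setting this to zero and multiplying by θ: 4θ² + 8θ − 12 = 0.
θ = (−8 + √(8² + 4·4·12)) / (2·4) = (−8 + √256) / 8 = (−8 + 16)/8 = 1.
ℓ''(θ) = −12/θ² − 4 < 0, confirming a maximum.

θ̂_MAP = 1.000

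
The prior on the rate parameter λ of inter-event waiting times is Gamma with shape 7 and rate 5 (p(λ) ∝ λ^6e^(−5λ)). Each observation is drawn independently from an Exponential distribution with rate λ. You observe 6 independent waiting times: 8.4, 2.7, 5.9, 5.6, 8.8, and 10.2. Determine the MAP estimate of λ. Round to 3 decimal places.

The Exponential(rate=λ) likelihood is ∝ λ^n e^(−λΣtᵢ). Here n = 6 and Σtᵢ = 8.4 + 2.7 + 5.9 + 5.6 + 8.8 + 10.2 = 41.6.
Posterior ∝ λ^6e^(−5λ) · λ^6e^(−41.6λ) = λ^12e^(−46.6λ), i.e. Gamma(13, 46.6).
Mode = (a−1)/b = 12/46.6 ≈ 0.258.

λ̂_MAP = 0.258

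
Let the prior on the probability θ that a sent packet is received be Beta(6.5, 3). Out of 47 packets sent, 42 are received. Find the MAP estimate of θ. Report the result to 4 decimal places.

θ̂_MAP = 0.8716

Prior: Beta(6.5, 3).
Data: 42 successes in 47 trials. The binomial likelihood contributes θ^42(1−θ)^5, so the posterior is Beta(6.5+42, 3+5) = Beta(48.5, 8).
For Beta(a, b) with a, b > 1 the mode is (a−1)/(a+b−2) = 47.5/54.5 ≈ 0.8716.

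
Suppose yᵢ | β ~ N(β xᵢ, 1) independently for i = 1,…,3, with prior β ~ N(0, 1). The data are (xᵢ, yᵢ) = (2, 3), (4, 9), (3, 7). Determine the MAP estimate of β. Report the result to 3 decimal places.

β̂_MAP = 2.100

log p(β | y) = −Σ(yᵢ − βxᵢ)²/(2·1) − β²/(2·1) + const.
Setting the derivative to zero: Σxᵢ(yᵢ − βxᵢ)/1 − β/1 = 0, so β = Σxᵢyᵢ / (Σxᵢ² + σ²/τ²).
Σxᵢyᵢ = 2·3 + 4·9 + 3·7 = 63; Σxᵢ² = 29; σ²/τ² = 1.
β̂_MAP = 63 / (29 + 1) = 63/30 ≈ 2.100.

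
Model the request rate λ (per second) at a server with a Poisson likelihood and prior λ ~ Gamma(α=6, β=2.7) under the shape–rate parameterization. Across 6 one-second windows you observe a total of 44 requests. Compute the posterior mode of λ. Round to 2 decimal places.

λ̂_MAP = 5.63

Σxᵢ = 44, n = 6.
Posterior ∝ λ^5e^(−2.7λ) · λ^44e^(−6λ) = λ^49e^(−8.7λ), i.e. Gamma(shape=50, rate=8.7).
The mode of a Gamma(a, b) with a ≥ 1 (shape–rate) is (a−1)/b = 49/8.7 ≈ 5.63.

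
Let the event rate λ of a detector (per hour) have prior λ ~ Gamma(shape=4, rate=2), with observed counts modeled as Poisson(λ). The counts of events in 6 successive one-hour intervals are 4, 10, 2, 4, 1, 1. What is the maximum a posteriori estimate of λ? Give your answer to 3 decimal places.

λ̂_MAP = 3.125

Σxᵢ = 4+10+2+4+1+1 = 22, with n = 6.
Posterior ∝ λ^3e^(−2λ) · λ^22e^(−6λ) = λ^25e^(−8λ), i.e. Gamma(shape=26, rate=8).
The mode of a Gamma(a, b) with a ≥ 1 (shape–rate) is (a−1)/b = 25/8 ≈ 3.125.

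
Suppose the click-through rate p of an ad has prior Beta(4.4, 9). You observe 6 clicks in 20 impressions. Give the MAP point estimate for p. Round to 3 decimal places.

p̂_MAP = 0.299

Prior: Beta(4.4, 9).
Data: 6 successes in 20 trials. The binomial likelihood contributes p^6(1−p)^14, so the posterior is Beta(4.4+6, 9+14) = Beta(10.4, 23).
For Beta(a, b) with a, b > 1 the mode is (a−1)/(a+b−2) = 9.4/31.4 ≈ 0.299.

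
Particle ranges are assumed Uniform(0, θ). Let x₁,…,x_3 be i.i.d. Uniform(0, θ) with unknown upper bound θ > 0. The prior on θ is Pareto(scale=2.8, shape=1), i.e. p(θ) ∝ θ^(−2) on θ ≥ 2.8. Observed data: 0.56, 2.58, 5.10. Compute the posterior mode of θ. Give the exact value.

The Uniform(0, θ) likelihood is θ^(−n) for θ ≥ max(xᵢ), zero otherwise. Here max(xᵢ) = 5.10.
Posterior ∝ θ^(−2) · θ^(−3) = θ^(−5) on θ ≥ max(2.8, 5.10) = 5.10.
This density is strictly decreasing in θ, so the posterior mode lies at the lower boundary of the support.

θ̂_MAP = 5.10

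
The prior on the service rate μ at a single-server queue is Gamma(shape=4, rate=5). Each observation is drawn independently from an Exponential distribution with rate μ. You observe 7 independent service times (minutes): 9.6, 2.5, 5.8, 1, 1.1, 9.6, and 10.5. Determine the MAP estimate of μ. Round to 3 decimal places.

μ̂_MAP = 0.222

The Exponential(rate=μ) likelihood is ∝ μ^n e^(−μΣtᵢ). Here n = 7 and Σtᵢ = 9.6 + 2.5 + 5.8 + 1 + 1.1 + 9.6 + 10.5 = 40.1.
Posterior ∝ μ^3e^(−5μ) · μ^7e^(−40.1μ) = μ^10e^(−45.1μ), i.e. Gamma(11, 45.1).
Mode = (a−1)/b = 10/45.1 ≈ 0.222.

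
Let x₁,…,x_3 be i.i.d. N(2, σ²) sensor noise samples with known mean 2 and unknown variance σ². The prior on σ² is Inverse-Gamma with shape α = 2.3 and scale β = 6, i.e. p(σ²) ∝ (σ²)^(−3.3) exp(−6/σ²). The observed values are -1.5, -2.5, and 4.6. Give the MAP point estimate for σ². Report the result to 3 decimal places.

Sum of squared deviations about the known mean: SS = (-1.5−2)² + (-2.5−2)² + (4.6−2)² = 39.26.
The Normal likelihood contributes (σ²)^(−n/2) exp(−SS/(2σ²)), so the posterior is Inverse-Gamma(α + n/2, β + SS/2) = Inverse-Gamma(3.8, 25.63).
The mode of Inverse-Gamma(a, b) is b/(a+1) = 25.63/4.8 ≈ 5.340.

σ̂²_MAP = 5.340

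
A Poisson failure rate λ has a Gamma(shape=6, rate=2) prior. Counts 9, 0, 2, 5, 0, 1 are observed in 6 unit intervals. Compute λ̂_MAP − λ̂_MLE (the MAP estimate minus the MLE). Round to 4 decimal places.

Σxᵢ = 17. Posterior is Gamma(23, 8); MAP = (23−1)/8 = 22/8 ≈ 2.75000.
MLE = x̄ = 17/6 ≈ 2.83333.
Difference = 22/8 − 17/6 = -1/12 ≈ -0.0833.

MAP − MLE = -0.0833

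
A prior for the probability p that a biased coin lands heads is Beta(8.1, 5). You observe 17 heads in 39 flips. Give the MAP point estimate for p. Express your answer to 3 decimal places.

Prior: Beta(8.1, 5).
Data: 17 successes in 39 trials. The binomial likelihood contributes p^17(1−p)^22, so the posterior is Beta(8.1+17, 5+22) = Beta(25.1, 27).
For Beta(a, b) with a, b > 1 the mode is (a−1)/(a+b−2) = 24.1/50.1 ≈ 0.481.

p̂_MAP = 0.481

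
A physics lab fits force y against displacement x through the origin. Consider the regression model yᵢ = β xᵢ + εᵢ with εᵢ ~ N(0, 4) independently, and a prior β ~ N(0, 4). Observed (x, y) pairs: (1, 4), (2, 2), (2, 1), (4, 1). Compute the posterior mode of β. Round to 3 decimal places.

log p(β | y) = −Σ(yᵢ − βxᵢ)²/(2·4) − β²/(2·4) + const.
Setting the derivative to zero: Σxᵢ(yᵢ − βxᵢ)/4 − β/4 = 0, so β = Σxᵢyᵢ / (Σxᵢ² + σ²/τ²).
Σxᵢyᵢ = 1·4 + 2·2 + 2·1 + 4·1 = 14; Σxᵢ² = 25; σ²/τ² = 1.
β̂_MAP = 14 / (25 + 1) = 14/26 ≈ 0.538.

β̂_MAP = 0.538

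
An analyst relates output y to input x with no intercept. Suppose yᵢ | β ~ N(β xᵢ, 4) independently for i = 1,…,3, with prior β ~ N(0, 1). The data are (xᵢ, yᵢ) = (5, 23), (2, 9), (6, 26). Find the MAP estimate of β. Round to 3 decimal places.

β̂_MAP = 4.188

log p(β | y) = −Σ(yᵢ − βxᵢ)²/(2·4) − β²/(2·1) + const.
Setting the derivative to zero: Σxᵢ(yᵢ − βxᵢ)/4 − β/1 = 0, so β = Σxᵢyᵢ / (Σxᵢ² + σ²/τ²).
Σxᵢyᵢ = 5·23 + 2·9 + 6·26 = 289; Σxᵢ² = 65; σ²/τ² = 4.
β̂_MAP = 289 / (65 + 4) = 289/69 ≈ 4.188.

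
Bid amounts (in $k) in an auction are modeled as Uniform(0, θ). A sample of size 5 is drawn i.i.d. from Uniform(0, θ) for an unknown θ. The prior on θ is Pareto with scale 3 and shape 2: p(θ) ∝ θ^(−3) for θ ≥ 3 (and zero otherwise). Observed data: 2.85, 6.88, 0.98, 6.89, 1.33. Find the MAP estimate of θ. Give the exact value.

The Uniform(0, θ) likelihood is θ^(−n) for θ ≥ max(xᵢ), zero otherwise. Here max(xᵢ) = 6.89.
Posterior ∝ θ^(−3) · θ^(−5) = θ^(−8) on θ ≥ max(3, 6.89) = 6.89.
This density is strictly decreasing in θ, so the posterior mode lies at the lower boundary of the support.

θ̂_MAP = 6.89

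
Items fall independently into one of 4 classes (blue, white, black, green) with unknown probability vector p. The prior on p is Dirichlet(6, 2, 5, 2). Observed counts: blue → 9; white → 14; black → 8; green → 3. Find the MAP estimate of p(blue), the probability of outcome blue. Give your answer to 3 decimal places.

MAP estimate of p(blue) = 0.311

The posterior is Dirichlet(αᵢ + nᵢ) = Dirichlet(15, 16, 13, 5).
For a Dirichlet(a₁,…,a_K) with all aᵢ > 1, the mode has j-th component (aⱼ − 1)/(Σaᵢ − K).
Here Σaᵢ = 49 and K = 4, so p(blue) = (15 − 1)/(49 − 4) = 14/45 ≈ 0.311.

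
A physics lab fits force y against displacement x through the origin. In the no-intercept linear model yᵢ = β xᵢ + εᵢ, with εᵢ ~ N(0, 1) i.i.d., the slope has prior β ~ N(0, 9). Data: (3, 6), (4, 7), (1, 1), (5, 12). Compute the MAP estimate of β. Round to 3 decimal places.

log p(β | y) = −Σ(yᵢ − βxᵢ)²/(2·1) − β²/(2·9) + const.
Setting the derivative to zero: Σxᵢ(yᵢ − βxᵢ)/1 − β/9 = 0, so β = Σxᵢyᵢ / (Σxᵢ² + σ²/τ²).
Σxᵢyᵢ = 3·6 + 4·7 + 1·1 + 5·12 = 107; Σxᵢ² = 51; σ²/τ² = 1/9.
β̂_MAP = 107 / (51 + 1/9) = 107/(460/9) = 963/460 ≈ 2.093.

β̂_MAP = 2.093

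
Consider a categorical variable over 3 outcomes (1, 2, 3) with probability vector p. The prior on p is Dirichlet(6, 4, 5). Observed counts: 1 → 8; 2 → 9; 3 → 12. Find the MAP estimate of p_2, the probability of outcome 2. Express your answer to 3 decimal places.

MAP estimate: 0.293

The posterior is Dirichlet(αᵢ + nᵢ) = Dirichlet(14, 13, 17).
For a Dirichlet(a₁,…,a_K) with all aᵢ > 1, the mode has j-th component (aⱼ − 1)/(Σaᵢ − K).
Here Σaᵢ = 44 and K = 3, so p_2 = (13 − 1)/(44 − 3) = 12/41 ≈ 0.293.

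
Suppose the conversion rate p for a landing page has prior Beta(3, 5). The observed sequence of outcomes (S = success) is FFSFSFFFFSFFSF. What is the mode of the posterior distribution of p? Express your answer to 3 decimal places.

Prior: Beta(3, 5).
Data: 4 successes in 14 trials (from the sequence). The binomial likelihood contributes p^4(1−p)^10, so the posterior is Beta(3+4, 5+10) = Beta(7, 15).
For Beta(a, b) with a, b > 1 the mode is (a−1)/(a+b−2) = 6/20 ≈ 0.300.

p̂_MAP = 0.300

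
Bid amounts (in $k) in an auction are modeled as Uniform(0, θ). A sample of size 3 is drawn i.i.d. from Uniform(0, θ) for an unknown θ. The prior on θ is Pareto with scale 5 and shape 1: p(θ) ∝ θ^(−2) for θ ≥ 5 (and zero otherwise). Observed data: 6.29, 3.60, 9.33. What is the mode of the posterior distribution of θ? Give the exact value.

The Uniform(0, θ) likelihood is θ^(−n) for θ ≥ max(xᵢ), zero otherwise. Here max(xᵢ) = 9.33.
Posterior ∝ θ^(−2) · θ^(−3) = θ^(−5) on θ ≥ max(5, 9.33) = 9.33.
This density is strictly decreasing in θ, so the posterior mode lies at the lower boundary of the support.

θ̂_MAP = 9.33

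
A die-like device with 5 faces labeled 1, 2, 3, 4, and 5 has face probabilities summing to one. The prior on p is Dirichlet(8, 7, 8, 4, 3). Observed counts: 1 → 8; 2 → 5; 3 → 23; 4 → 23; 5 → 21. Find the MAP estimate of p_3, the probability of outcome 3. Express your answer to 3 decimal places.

The posterior is Dirichlet(αᵢ + nᵢ) = Dirichlet(16, 12, 31, 27, 24).
For a Dirichlet(a₁,…,a_K) with all aᵢ > 1, the mode has j-th component (aⱼ − 1)/(Σaᵢ − K).
Here Σaᵢ = 110 and K = 5, so p_3 = (31 − 1)/(110 − 5) = 30/105 ≈ 0.286.

MAP estimate: 0.286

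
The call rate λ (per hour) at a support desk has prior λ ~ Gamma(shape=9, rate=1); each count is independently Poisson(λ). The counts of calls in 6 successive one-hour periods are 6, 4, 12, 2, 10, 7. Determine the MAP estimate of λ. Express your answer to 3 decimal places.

Σxᵢ = 6+4+12+2+10+7 = 41, with n = 6.
Posterior ∝ λ^8e^(−1λ) · λ^41e^(−6λ) = λ^49e^(−7λ), i.e. Gamma(shape=50, rate=7).
The mode of a Gamma(a, b) with a ≥ 1 (shape–rate) is (a−1)/b = 49/7 ≈ 7.000.

λ̂_MAP = 7.000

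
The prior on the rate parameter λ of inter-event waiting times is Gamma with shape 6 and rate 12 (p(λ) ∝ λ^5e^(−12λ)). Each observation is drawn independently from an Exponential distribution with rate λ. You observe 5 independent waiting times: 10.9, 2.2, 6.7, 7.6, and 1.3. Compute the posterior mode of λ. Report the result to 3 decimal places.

The Exponential(rate=λ) likelihood is ∝ λ^n e^(−λΣtᵢ). Here n = 5 and Σtᵢ = 10.9 + 2.2 + 6.7 + 7.6 + 1.3 = 28.7.
Posterior ∝ λ^5e^(−12λ) · λ^5e^(−28.7λ) = λ^10e^(−40.7λ), i.e. Gamma(11, 40.7).
Mode = (a−1)/b = 10/40.7 ≈ 0.246.

λ̂_MAP = 0.246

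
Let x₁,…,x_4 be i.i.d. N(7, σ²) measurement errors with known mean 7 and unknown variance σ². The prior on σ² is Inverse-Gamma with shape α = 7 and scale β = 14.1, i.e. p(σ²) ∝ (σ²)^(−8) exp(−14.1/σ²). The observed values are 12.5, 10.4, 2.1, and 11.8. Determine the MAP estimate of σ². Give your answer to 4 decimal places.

σ̂²_MAP = 5.8530

Sum of squared deviations about the known mean: SS = (12.5−7)² + (10.4−7)² + (2.1−7)² + (11.8−7)² = 88.86.
The Normal likelihood contributes (σ²)^(−n/2) exp(−SS/(2σ²)), so the posterior is Inverse-Gamma(α + n/2, β + SS/2) = Inverse-Gamma(9, 58.53).
The mode of Inverse-Gamma(a, b) is b/(a+1) = 58.53/10 ≈ 5.8530.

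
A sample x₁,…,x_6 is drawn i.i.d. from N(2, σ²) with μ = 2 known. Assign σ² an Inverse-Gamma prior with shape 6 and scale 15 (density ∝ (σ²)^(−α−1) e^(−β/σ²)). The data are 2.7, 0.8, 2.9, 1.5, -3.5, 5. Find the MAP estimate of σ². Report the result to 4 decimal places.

Sum of squared deviations about the known mean: SS = (2.7−2)² + (0.8−2)² + (2.9−2)² + (1.5−2)² + (-3.5−2)² + (5−2)² = 42.24.
The Normal likelihood contributes (σ²)^(−n/2) exp(−SS/(2σ²)), so the posterior is Inverse-Gamma(α + n/2, β + SS/2) = Inverse-Gamma(9, 36.12).
The mode of Inverse-Gamma(a, b) is b/(a+1) = 36.12/10 ≈ 3.6120.

σ̂²_MAP = 3.6120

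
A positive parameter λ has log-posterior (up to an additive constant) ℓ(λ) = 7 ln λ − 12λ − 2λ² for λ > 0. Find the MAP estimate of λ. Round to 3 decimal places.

λ̂_MAP = 0.500

ℓ'(λ) = 7/λ − 12 − 4λ. Setting this to zero and multiplying by λ: 4λ² + 12λ − 7 = 0.
λ = (−12 + √(12² + 4·4·7)) / (2·4) = (−12 + √256) / 8 = (−12 + 16)/8 = 1/2.
ℓ''(λ) = −7/λ² − 4 < 0, confirming a maximum.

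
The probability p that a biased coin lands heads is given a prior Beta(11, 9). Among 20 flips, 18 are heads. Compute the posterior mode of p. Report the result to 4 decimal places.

Prior: Beta(11, 9).
Data: 18 successes in 20 trials. The binomial likelihood contributes p^18(1−p)^2, so the posterior is Beta(11+18, 9+2) = Beta(29, 11).
For Beta(a, b) with a, b > 1 the mode is (a−1)/(a+b−2) = 28/38 ≈ 0.7368.

p̂_MAP = 0.7368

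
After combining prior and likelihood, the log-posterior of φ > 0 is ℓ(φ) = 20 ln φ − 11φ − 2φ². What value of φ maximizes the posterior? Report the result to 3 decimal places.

ℓ'(φ) = 20/φ − 11 − 4φ. Setting this to zero and multiplying by φ: 4φ² + 11φ − 20 = 0.
φ = (−11 + √(11² + 4·4·20)) / (2·4) = (−11 + √441) / 8 = (−11 + 21)/8 = 5/4.
ℓ''(φ) = −20/φ² − 4 < 0, confirming a maximum.

φ̂_MAP = 1.250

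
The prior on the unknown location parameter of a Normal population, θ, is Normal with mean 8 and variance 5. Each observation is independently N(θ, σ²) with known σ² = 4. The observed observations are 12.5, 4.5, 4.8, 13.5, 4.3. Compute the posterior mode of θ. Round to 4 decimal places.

n = 5; x̄ = (12.5 + 4.5 + 4.8 + 13.5 + 4.3)/5 = 39.6/5 = 7.92.
For a Normal prior and Normal likelihood with known variance, the posterior is Normal; its mode equals its mean, the precision-weighted average.
Prior precision 1/σ₀² = 1/5 = 0.2; data precision n/σ² = 5/4 = 1.25.
θ̂ = (0.2·8 + 1.25·7.92) / (0.2 + 1.25) = 11.5/1.45 = 230/29 ≈ 7.9310.

θ̂_MAP = 7.9310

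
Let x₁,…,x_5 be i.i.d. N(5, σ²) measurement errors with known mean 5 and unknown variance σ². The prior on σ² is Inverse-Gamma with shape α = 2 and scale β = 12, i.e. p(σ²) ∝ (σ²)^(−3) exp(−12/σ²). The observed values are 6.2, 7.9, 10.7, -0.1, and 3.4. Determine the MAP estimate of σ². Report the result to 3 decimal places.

Sum of squared deviations about the known mean: SS = (6.2−5)² + (7.9−5)² + (10.7−5)² + (-0.1−5)² + (3.4−5)² = 70.91.
The Normal likelihood contributes (σ²)^(−n/2) exp(−SS/(2σ²)), so the posterior is Inverse-Gamma(α + n/2, β + SS/2) = Inverse-Gamma(4.5, 47.455).
The mode of Inverse-Gamma(a, b) is b/(a+1) = 47.455/5.5 ≈ 8.628.

σ̂²_MAP = 8.628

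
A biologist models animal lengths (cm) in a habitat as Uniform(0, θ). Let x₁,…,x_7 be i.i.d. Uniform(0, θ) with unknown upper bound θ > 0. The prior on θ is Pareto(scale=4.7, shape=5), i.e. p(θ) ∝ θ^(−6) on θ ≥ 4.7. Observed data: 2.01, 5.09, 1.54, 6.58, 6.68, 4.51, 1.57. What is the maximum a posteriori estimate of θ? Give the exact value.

θ̂_MAP = 6.68

The Uniform(0, θ) likelihood is θ^(−n) for θ ≥ max(xᵢ), zero otherwise. Here max(xᵢ) = 6.68.
Posterior ∝ θ^(−6) · θ^(−7) = θ^(−13) on θ ≥ max(4.7, 6.68) = 6.68.
This density is strictly decreasing in θ, so the posterior mode lies at the lower boundary of the support.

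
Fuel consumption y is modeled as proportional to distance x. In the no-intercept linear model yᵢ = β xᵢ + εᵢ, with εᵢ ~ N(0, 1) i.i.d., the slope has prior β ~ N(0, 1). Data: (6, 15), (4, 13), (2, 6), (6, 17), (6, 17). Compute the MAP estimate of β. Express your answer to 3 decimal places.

β̂_MAP = 2.775

log p(β | y) = −Σ(yᵢ − βxᵢ)²/(2·1) − β²/(2·1) + const.
Setting the derivative to zero: Σxᵢ(yᵢ − βxᵢ)/1 − β/1 = 0, so β = Σxᵢyᵢ / (Σxᵢ² + σ²/τ²).
Σxᵢyᵢ = 6·15 + 4·13 + 2·6 + 6·17 + 6·17 = 358; Σxᵢ² = 128; σ²/τ² = 1.
β̂_MAP = 358 / (128 + 1) = 358/129 ≈ 2.775.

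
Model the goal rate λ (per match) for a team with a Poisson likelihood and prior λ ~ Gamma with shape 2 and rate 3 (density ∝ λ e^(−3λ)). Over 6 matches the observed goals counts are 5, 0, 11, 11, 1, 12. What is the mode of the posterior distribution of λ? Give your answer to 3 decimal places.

Σxᵢ = 5+0+11+11+1+12 = 40, with n = 6.
Posterior ∝ λe^(−3λ) · λ^40e^(−6λ) = λ^41e^(−9λ), i.e. Gamma(shape=42, rate=9).
The mode of a Gamma(a, b) with a ≥ 1 (shape–rate) is (a−1)/b = 41/9 ≈ 4.556.

λ̂_MAP = 4.556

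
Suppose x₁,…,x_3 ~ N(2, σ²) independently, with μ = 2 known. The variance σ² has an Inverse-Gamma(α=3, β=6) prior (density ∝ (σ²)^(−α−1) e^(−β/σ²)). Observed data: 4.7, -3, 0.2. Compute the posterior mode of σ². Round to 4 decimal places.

σ̂²_MAP = 4.3209

Sum of squared deviations about the known mean: SS = (4.7−2)² + (-3−2)² + (0.2−2)² = 35.53.
The Normal likelihood contributes (σ²)^(−n/2) exp(−SS/(2σ²)), so the posterior is Inverse-Gamma(α + n/2, β + SS/2) = Inverse-Gamma(4.5, 23.765).
The mode of Inverse-Gamma(a, b) is b/(a+1) = 23.765/5.5 ≈ 4.3209.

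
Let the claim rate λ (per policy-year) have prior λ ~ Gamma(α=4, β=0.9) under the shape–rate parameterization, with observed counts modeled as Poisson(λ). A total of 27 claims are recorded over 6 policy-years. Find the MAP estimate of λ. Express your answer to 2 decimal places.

Σxᵢ = 27, n = 6.
Posterior ∝ λ^3e^(−0.9λ) · λ^27e^(−6λ) = λ^30e^(−6.9λ), i.e. Gamma(shape=31, rate=6.9).
The mode of a Gamma(a, b) with a ≥ 1 (shape–rate) is (a−1)/b = 30/6.9 ≈ 4.35.

λ̂_MAP = 4.35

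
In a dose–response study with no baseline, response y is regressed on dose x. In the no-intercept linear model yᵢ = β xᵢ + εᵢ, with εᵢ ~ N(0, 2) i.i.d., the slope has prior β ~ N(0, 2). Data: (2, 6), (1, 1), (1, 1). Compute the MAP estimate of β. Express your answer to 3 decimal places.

log p(β | y) = −Σ(yᵢ − βxᵢ)²/(2·2) − β²/(2·2) + const.
Setting the derivative to zero: Σxᵢ(yᵢ − βxᵢ)/2 − β/2 = 0, so β = Σxᵢyᵢ / (Σxᵢ² + σ²/τ²).
Σxᵢyᵢ = 2·6 + 1·1 + 1·1 = 14; Σxᵢ² = 6; σ²/τ² = 1.
β̂_MAP = 14 / (6 + 1) = 14/7 ≈ 2.000.

β̂_MAP = 2.000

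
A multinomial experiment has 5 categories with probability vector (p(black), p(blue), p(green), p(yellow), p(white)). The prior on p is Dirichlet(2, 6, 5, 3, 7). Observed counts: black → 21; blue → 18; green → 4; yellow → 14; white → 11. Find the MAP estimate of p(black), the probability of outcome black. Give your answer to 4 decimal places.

The posterior is Dirichlet(αᵢ + nᵢ) = Dirichlet(23, 24, 9, 17, 18).
For a Dirichlet(a₁,…,a_K) with all aᵢ > 1, the mode has j-th component (aⱼ − 1)/(Σaᵢ − K).
Here Σaᵢ = 91 and K = 5, so p(black) = (23 − 1)/(91 − 5) = 22/86 ≈ 0.2558.

MAP estimate of p(black) = 0.2558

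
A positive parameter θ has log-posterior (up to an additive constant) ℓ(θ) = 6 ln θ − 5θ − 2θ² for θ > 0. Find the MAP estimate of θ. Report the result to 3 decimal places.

θ̂_MAP = 0.750

ℓ'(θ) = 6/θ − 5 − 4θ. Setting this to zero and multiplying by θ: 4θ² + 5θ − 6 = 0.
θ = (−5 + √(5² + 4·4·6)) / (2·4) = (−5 + √121) / 8 = (−5 + 11)/8 = 3/4.
ℓ''(θ) = −6/θ² − 4 < 0, confirming a maximum.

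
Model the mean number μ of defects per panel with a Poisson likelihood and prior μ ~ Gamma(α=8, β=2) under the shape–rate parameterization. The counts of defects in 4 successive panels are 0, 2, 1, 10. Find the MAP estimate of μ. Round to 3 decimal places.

μ̂_MAP = 3.333

Σxᵢ = 0+2+1+10 = 13, with n = 4.
Posterior ∝ μ^7e^(−2μ) · μ^13e^(−4μ) = μ^20e^(−6μ), i.e. Gamma(shape=21, rate=6).
The mode of a Gamma(a, b) with a ≥ 1 (shape–rate) is (a−1)/b = 20/6 ≈ 3.333.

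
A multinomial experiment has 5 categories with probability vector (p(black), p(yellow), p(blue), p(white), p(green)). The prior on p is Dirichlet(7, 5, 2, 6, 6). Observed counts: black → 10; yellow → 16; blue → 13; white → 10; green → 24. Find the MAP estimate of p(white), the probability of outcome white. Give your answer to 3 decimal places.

The posterior is Dirichlet(αᵢ + nᵢ) = Dirichlet(17, 21, 15, 16, 30).
For a Dirichlet(a₁,…,a_K) with all aᵢ > 1, the mode has j-th component (aⱼ − 1)/(Σaᵢ − K).
Here Σaᵢ = 99 and K = 5, so p(white) = (16 − 1)/(99 − 5) = 15/94 ≈ 0.160.

MAP estimate of p(white) = 0.160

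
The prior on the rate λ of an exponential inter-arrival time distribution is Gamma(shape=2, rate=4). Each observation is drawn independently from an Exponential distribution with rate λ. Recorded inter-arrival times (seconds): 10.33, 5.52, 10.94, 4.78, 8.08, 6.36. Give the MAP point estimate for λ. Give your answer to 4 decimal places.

λ̂_MAP = 0.1400

The Exponential(rate=λ) likelihood is ∝ λ^n e^(−λΣtᵢ). Here n = 6 and Σtᵢ = 10.33 + 5.52 + 10.94 + 4.78 + 8.08 + 6.36 = 46.01.
Posterior ∝ λe^(−4λ) · λ^6e^(−46.01λ) = λ^7e^(−50.01λ), i.e. Gamma(8, 50.01).
Mode = (a−1)/b = 7/50.01 ≈ 0.1400.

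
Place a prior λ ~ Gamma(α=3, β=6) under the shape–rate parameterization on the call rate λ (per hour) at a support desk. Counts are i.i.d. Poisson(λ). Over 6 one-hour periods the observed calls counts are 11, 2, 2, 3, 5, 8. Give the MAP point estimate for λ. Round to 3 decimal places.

λ̂_MAP = 2.750

Σxᵢ = 11+2+2+3+5+8 = 31, with n = 6.
Posterior ∝ λ^2e^(−6λ) · λ^31e^(−6λ) = λ^33e^(−12λ), i.e. Gamma(shape=34, rate=12).
The mode of a Gamma(a, b) with a ≥ 1 (shape–rate) is (a−1)/b = 33/12 ≈ 2.750.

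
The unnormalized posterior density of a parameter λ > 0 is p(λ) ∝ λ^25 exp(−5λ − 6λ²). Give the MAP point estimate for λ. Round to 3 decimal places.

λ̂_MAP = 1.250

ℓ'(λ) = 25/λ − 5 − 12λ. Setting this to zero and multiplying by λ: 12λ² + 5λ − 25 = 0.
λ = (−5 + √(5² + 4·12·25)) / (2·12) = (−5 + √1225) / 24 = (−5 + 35)/24 = 5/4.
ℓ''(λ) = −25/λ² − 12 < 0, confirming a maximum.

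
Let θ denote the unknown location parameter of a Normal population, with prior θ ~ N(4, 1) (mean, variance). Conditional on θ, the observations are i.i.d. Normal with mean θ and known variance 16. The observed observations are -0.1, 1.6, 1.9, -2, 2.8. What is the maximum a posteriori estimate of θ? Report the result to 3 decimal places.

n = 5; x̄ = ((-0.1) + 1.6 + 1.9 + (-2) + 2.8)/5 = 4.2/5 = 0.84.
For a Normal prior and Normal likelihood with known variance, the posterior is Normal; its mode equals its mean, the precision-weighted average.
Prior precision 1/σ₀² = 1/1 = 1; data precision n/σ² = 5/16 = 0.3125.
θ̂ = (1·4 + 0.3125·0.84) / (1 + 0.3125) = 4.2625/1.3125 = 341/105 ≈ 3.248.

θ̂_MAP = 3.248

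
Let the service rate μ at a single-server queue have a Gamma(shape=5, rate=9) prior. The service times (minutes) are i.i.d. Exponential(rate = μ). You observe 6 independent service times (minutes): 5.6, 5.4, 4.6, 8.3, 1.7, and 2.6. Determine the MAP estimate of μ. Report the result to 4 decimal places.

The Exponential(rate=μ) likelihood is ∝ μ^n e^(−μΣtᵢ). Here n = 6 and Σtᵢ = 5.6 + 5.4 + 4.6 + 8.3 + 1.7 + 2.6 = 28.2.
Posterior ∝ μ^4e^(−9μ) · μ^6e^(−28.2μ) = μ^10e^(−37.2μ), i.e. Gamma(11, 37.2).
Mode = (a−1)/b = 10/37.2 ≈ 0.2688.

μ̂_MAP = 0.2688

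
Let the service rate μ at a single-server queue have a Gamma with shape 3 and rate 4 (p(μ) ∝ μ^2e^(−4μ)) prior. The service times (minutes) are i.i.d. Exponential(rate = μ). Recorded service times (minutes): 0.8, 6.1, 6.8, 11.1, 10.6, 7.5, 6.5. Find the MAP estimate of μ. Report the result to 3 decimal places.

μ̂_MAP = 0.169

The Exponential(rate=μ) likelihood is ∝ μ^n e^(−μΣtᵢ). Here n = 7 and Σtᵢ = 0.8 + 6.1 + 6.8 + 11.1 + 10.6 + 7.5 + 6.5 = 49.4.
Posterior ∝ μ^2e^(−4μ) · μ^7e^(−49.4μ) = μ^9e^(−53.4μ), i.e. Gamma(10, 53.4).
Mode = (a−1)/b = 9/53.4 ≈ 0.169.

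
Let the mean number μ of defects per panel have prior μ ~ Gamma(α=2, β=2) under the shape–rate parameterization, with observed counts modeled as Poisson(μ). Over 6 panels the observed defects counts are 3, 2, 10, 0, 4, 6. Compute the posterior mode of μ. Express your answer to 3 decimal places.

μ̂_MAP = 3.250

Σxᵢ = 3+2+10+0+4+6 = 25, with n = 6.
Posterior ∝ μe^(−2μ) · μ^25e^(−6μ) = μ^26e^(−8μ), i.e. Gamma(shape=27, rate=8).
The mode of a Gamma(a, b) with a ≥ 1 (shape–rate) is (a−1)/b = 26/8 ≈ 3.250.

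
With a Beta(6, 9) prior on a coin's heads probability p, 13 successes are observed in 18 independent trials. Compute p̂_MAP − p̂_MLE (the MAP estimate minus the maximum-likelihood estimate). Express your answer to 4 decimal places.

Posterior is Beta(19, 14); MAP = (19−1)/(33−2) = 18/31 ≈ 0.58065.
MLE ignores the prior: p̂_MLE = k/n = 13/18 ≈ 0.72222.
Difference = 18/31 − 13/18 = -79/558 ≈ -0.1416.

MAP − MLE = -0.1416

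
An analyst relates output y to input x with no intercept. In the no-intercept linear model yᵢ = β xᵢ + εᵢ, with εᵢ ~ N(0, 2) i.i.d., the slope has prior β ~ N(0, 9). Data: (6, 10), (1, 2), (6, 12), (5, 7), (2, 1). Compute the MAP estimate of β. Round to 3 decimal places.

log p(β | y) = −Σ(yᵢ − βxᵢ)²/(2·2) − β²/(2·9) + const.
Setting the derivative to zero: Σxᵢ(yᵢ − βxᵢ)/2 − β/9 = 0, so β = Σxᵢyᵢ / (Σxᵢ² + σ²/τ²).
Σxᵢyᵢ = 6·10 + 1·2 + 6·12 + 5·7 + 2·1 = 171; Σxᵢ² = 102; σ²/τ² = 2/9.
β̂_MAP = 171 / (102 + 2/9) = 171/(920/9) = 1539/920 ≈ 1.673.

β̂_MAP = 1.673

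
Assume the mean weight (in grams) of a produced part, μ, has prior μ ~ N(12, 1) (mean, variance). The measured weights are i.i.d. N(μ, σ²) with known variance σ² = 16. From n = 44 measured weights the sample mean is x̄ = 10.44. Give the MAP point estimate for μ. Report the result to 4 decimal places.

n = 44, x̄ = 10.44.
For a Normal prior and Normal likelihood with known variance, the posterior is Normal; its mode equals its mean, the precision-weighted average.
Prior precision 1/σ₀² = 1/1 = 1; data precision n/σ² = 44/16 = 2.75.
μ̂ = (1·12 + 2.75·10.44) / (1 + 2.75) = 40.71/3.75 = 10.8560.

μ̂_MAP = 10.8560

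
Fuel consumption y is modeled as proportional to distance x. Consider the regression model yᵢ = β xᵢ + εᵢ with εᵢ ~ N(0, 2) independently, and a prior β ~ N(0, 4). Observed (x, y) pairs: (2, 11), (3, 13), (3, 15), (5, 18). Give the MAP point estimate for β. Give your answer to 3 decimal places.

β̂_MAP = 4.126

log p(β | y) = −Σ(yᵢ − βxᵢ)²/(2·2) − β²/(2·4) + const.
Setting the derivative to zero: Σxᵢ(yᵢ − βxᵢ)/2 − β/4 = 0, so β = Σxᵢyᵢ / (Σxᵢ² + σ²/τ²).
Σxᵢyᵢ = 2·11 + 3·13 + 3·15 + 5·18 = 196; Σxᵢ² = 47; σ²/τ² = 0.5.
β̂_MAP = 196 / (47 + 0.5) = 196/47.5 ≈ 4.126.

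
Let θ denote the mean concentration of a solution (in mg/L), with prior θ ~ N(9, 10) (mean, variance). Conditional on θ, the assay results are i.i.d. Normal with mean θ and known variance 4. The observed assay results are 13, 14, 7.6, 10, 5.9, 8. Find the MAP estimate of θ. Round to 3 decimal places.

n = 6; x̄ = (13 + 14 + 7.6 + 10 + 5.9 + 8)/6 = 58.5/6 = 9.75.
For a Normal prior and Normal likelihood with known variance, the posterior is Normal; its mode equals its mean, the precision-weighted average.
Prior precision 1/σ₀² = 1/10 = 0.1; data precision n/σ² = 6/4 = 1.5.
θ̂ = (0.1·9 + 1.5·9.75) / (0.1 + 1.5) = 15.525/1.6 = 9.703125 ≈ 9.703.

θ̂_MAP = 9.703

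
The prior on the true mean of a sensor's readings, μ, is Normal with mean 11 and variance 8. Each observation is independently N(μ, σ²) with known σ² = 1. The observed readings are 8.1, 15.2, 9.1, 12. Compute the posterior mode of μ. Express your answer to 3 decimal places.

n = 4; x̄ = (8.1 + 15.2 + 9.1 + 12)/4 = 44.4/4 = 11.1.
For a Normal prior and Normal likelihood with known variance, the posterior is Normal; its mode equals its mean, the precision-weighted average.
Prior precision 1/σ₀² = 1/8 = 0.125; data precision n/σ² = 4/1 = 4.
μ̂ = (0.125·11 + 4·11.1) / (0.125 + 4) = 45.775/4.125 = 1831/165 ≈ 11.097.

μ̂_MAP = 11.097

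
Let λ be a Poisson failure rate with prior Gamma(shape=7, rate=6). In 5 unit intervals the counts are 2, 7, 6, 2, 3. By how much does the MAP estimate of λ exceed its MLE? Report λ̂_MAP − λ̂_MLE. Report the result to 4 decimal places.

Σxᵢ = 20. Posterior is Gamma(27, 11); MAP = (27−1)/11 = 26/11 ≈ 2.36364.
MLE = x̄ = 20/5 ≈ 4.00000.
Difference = 26/11 − 20/5 = -18/11 ≈ -1.6364.

MAP − MLE = -1.6364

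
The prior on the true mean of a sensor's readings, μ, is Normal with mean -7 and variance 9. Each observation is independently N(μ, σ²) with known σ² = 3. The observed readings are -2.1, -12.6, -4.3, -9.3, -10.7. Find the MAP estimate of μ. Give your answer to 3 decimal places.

n = 5; x̄ = ((-2.1) + (-12.6) + (-4.3) + (-9.3) + (-10.7))/5 = -39/5 = -7.8.
For a Normal prior and Normal likelihood with known variance, the posterior is Normal; its mode equals its mean, the precision-weighted average.
Prior precision 1/σ₀² = 1/9; data precision n/σ² = 5/3.
μ̂ = ((1/9)·(-7) + (5/3)·(-7.8)) / (1/9 + 5/3) = (-124/9)/(16/9) = -7.750.

μ̂_MAP = -7.750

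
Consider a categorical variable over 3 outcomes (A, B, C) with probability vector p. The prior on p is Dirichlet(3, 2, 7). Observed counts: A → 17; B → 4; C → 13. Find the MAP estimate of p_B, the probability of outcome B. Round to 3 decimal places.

The posterior is Dirichlet(αᵢ + nᵢ) = Dirichlet(20, 6, 20).
For a Dirichlet(a₁,…,a_K) with all aᵢ > 1, the mode has j-th component (aⱼ − 1)/(Σaᵢ − K).
Here Σaᵢ = 46 and K = 3, so p_B = (6 − 1)/(46 − 3) = 5/43 ≈ 0.116.

MAP estimate of p_B = 0.116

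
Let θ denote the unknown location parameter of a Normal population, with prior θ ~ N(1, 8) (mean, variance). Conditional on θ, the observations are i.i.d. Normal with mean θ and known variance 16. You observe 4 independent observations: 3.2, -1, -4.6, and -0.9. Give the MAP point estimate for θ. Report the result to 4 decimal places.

n = 4; x̄ = (3.2 + (-1) + (-4.6) + (-0.9))/4 = -3.3/4 = -0.825.
For a Normal prior and Normal likelihood with known variance, the posterior is Normal; its mode equals its mean, the precision-weighted average.
Prior precision 1/σ₀² = 1/8 = 0.125; data precision n/σ² = 4/16 = 0.25.
θ̂ = (0.125·1 + 0.25·(-0.825)) / (0.125 + 0.25) = (-0.08125)/0.375 = -13/60 ≈ -0.2167.

θ̂_MAP = -0.2167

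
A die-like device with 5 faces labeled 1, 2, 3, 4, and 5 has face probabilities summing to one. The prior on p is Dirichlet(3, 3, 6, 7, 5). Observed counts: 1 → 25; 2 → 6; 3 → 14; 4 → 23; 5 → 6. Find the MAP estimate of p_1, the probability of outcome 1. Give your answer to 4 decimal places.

MAP estimate: 0.2903

The posterior is Dirichlet(αᵢ + nᵢ) = Dirichlet(28, 9, 20, 30, 11).
For a Dirichlet(a₁,…,a_K) with all aᵢ > 1, the mode has j-th component (aⱼ − 1)/(Σaᵢ − K).
Here Σaᵢ = 98 and K = 5, so p_1 = (28 − 1)/(98 − 5) = 27/93 ≈ 0.2903.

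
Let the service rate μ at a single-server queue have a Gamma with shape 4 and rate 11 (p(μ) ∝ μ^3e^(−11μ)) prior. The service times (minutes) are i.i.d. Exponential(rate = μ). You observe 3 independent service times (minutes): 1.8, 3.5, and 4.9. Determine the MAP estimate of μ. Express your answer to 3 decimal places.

The Exponential(rate=μ) likelihood is ∝ μ^n e^(−μΣtᵢ). Here n = 3 and Σtᵢ = 1.8 + 3.5 + 4.9 = 10.2.
Posterior ∝ μ^3e^(−11μ) · μ^3e^(−10.2μ) = μ^6e^(−21.2μ), i.e. Gamma(7, 21.2).
Mode = (a−1)/b = 6/21.2 ≈ 0.283.

μ̂_MAP = 0.283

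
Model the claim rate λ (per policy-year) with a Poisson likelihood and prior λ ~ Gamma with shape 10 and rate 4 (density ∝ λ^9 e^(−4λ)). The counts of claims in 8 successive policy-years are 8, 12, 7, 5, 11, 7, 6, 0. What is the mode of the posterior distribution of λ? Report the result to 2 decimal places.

Σxᵢ = 8+12+7+5+11+7+6+0 = 56, with n = 8.
Posterior ∝ λ^9e^(−4λ) · λ^56e^(−8λ) = λ^65e^(−12λ), i.e. Gamma(shape=66, rate=12).
The mode of a Gamma(a, b) with a ≥ 1 (shape–rate) is (a−1)/b = 65/12 ≈ 5.42.

λ̂_MAP = 5.42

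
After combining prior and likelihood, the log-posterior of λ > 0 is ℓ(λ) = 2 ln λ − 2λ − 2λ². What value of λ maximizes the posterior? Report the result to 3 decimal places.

ℓ'(λ) = 2/λ − 2 − 4λ. Setting this to zero and multiplying by λ: 4λ² + 2λ − 2 = 0.
λ = (−2 + √(2² + 4·4·2)) / (2·4) = (−2 + √36) / 8 = (−2 + 6)/8 = 1/2.
ℓ''(λ) = −2/λ² − 4 < 0, confirming a maximum.

λ̂_MAP = 0.500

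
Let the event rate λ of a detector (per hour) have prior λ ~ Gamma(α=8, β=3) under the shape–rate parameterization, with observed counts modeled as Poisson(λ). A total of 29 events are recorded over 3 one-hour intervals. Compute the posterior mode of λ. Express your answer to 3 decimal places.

λ̂_MAP = 6.000

Σxᵢ = 29, n = 3.
Posterior ∝ λ^7e^(−3λ) · λ^29e^(−3λ) = λ^36e^(−6λ), i.e. Gamma(shape=37, rate=6).
The mode of a Gamma(a, b) with a ≥ 1 (shape–rate) is (a−1)/b = 36/6 ≈ 6.000.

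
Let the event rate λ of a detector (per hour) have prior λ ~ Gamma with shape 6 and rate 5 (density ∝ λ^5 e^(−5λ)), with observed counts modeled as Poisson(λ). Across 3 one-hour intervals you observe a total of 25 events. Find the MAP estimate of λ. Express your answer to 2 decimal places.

Σxᵢ = 25, n = 3.
Posterior ∝ λ^5e^(−5λ) · λ^25e^(−3λ) = λ^30e^(−8λ), i.e. Gamma(shape=31, rate=8).
The mode of a Gamma(a, b) with a ≥ 1 (shape–rate) is (a−1)/b = 30/8 ≈ 3.75.

λ̂_MAP = 3.75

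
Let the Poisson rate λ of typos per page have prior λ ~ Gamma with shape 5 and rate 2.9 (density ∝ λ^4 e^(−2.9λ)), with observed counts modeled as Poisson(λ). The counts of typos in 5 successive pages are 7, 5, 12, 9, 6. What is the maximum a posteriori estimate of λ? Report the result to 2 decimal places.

λ̂_MAP = 5.44

Σxᵢ = 7+5+12+9+6 = 39, with n = 5.
Posterior ∝ λ^4e^(−2.9λ) · λ^39e^(−5λ) = λ^43e^(−7.9λ), i.e. Gamma(shape=44, rate=7.9).
The mode of a Gamma(a, b) with a ≥ 1 (shape–rate) is (a−1)/b = 43/7.9 ≈ 5.44.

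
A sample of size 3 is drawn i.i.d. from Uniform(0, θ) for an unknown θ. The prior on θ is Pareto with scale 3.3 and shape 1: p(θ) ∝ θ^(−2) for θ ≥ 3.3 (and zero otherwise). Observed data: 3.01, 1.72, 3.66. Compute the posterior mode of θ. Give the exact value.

θ̂_MAP = 3.66

The Uniform(0, θ) likelihood is θ^(−n) for θ ≥ max(xᵢ), zero otherwise. Here max(xᵢ) = 3.66.
Posterior ∝ θ^(−2) · θ^(−3) = θ^(−5) on θ ≥ max(3.3, 3.66) = 3.66.
This density is strictly decreasing in θ, so the posterior mode lies at the lower boundary of the support.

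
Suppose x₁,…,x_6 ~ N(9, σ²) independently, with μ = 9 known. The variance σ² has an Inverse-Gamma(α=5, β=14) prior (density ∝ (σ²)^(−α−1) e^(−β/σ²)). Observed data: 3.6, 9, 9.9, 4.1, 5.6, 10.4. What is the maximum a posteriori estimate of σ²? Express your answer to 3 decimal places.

σ̂²_MAP = 5.306

Sum of squared deviations about the known mean: SS = (3.6−9)² + (9−9)² + (9.9−9)² + (4.1−9)² + (5.6−9)² + (10.4−9)² = 67.5.
The Normal likelihood contributes (σ²)^(−n/2) exp(−SS/(2σ²)), so the posterior is Inverse-Gamma(α + n/2, β + SS/2) = Inverse-Gamma(8, 47.75).
The mode of Inverse-Gamma(a, b) is b/(a+1) = 47.75/9 ≈ 5.306.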